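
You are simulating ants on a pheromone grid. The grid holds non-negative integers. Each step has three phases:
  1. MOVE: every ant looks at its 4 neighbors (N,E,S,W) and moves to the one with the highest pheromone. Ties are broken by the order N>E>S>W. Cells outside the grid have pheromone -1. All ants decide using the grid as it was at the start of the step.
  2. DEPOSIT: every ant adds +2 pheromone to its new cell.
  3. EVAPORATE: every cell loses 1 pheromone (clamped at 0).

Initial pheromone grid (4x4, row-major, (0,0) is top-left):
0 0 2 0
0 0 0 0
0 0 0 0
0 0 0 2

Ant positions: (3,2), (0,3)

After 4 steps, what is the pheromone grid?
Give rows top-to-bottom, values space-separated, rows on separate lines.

After step 1: ants at (3,3),(0,2)
  0 0 3 0
  0 0 0 0
  0 0 0 0
  0 0 0 3
After step 2: ants at (2,3),(0,3)
  0 0 2 1
  0 0 0 0
  0 0 0 1
  0 0 0 2
After step 3: ants at (3,3),(0,2)
  0 0 3 0
  0 0 0 0
  0 0 0 0
  0 0 0 3
After step 4: ants at (2,3),(0,3)
  0 0 2 1
  0 0 0 0
  0 0 0 1
  0 0 0 2

0 0 2 1
0 0 0 0
0 0 0 1
0 0 0 2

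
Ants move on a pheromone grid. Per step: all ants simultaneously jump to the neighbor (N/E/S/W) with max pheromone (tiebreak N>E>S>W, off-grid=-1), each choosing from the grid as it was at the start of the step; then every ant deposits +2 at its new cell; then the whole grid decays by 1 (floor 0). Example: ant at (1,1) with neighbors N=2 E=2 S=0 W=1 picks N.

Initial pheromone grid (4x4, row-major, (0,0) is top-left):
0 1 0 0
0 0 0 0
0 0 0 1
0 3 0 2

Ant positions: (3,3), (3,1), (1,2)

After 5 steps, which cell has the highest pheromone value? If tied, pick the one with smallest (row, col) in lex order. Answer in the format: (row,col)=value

Answer: (2,3)=4

Derivation:
Step 1: ant0:(3,3)->N->(2,3) | ant1:(3,1)->N->(2,1) | ant2:(1,2)->N->(0,2)
  grid max=2 at (2,3)
Step 2: ant0:(2,3)->S->(3,3) | ant1:(2,1)->S->(3,1) | ant2:(0,2)->E->(0,3)
  grid max=3 at (3,1)
Step 3: ant0:(3,3)->N->(2,3) | ant1:(3,1)->N->(2,1) | ant2:(0,3)->S->(1,3)
  grid max=2 at (2,3)
Step 4: ant0:(2,3)->N->(1,3) | ant1:(2,1)->S->(3,1) | ant2:(1,3)->S->(2,3)
  grid max=3 at (2,3)
Step 5: ant0:(1,3)->S->(2,3) | ant1:(3,1)->N->(2,1) | ant2:(2,3)->N->(1,3)
  grid max=4 at (2,3)
Final grid:
  0 0 0 0
  0 0 0 3
  0 1 0 4
  0 2 0 0
Max pheromone 4 at (2,3)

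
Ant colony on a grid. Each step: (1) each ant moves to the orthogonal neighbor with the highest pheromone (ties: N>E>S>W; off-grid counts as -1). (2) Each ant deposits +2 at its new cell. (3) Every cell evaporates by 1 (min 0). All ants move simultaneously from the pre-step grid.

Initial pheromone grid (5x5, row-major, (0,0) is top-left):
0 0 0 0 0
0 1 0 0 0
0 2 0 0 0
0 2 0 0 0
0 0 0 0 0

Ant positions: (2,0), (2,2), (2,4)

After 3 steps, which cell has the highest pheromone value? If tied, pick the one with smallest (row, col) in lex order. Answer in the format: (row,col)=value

Answer: (2,1)=7

Derivation:
Step 1: ant0:(2,0)->E->(2,1) | ant1:(2,2)->W->(2,1) | ant2:(2,4)->N->(1,4)
  grid max=5 at (2,1)
Step 2: ant0:(2,1)->S->(3,1) | ant1:(2,1)->S->(3,1) | ant2:(1,4)->N->(0,4)
  grid max=4 at (2,1)
Step 3: ant0:(3,1)->N->(2,1) | ant1:(3,1)->N->(2,1) | ant2:(0,4)->S->(1,4)
  grid max=7 at (2,1)
Final grid:
  0 0 0 0 0
  0 0 0 0 1
  0 7 0 0 0
  0 3 0 0 0
  0 0 0 0 0
Max pheromone 7 at (2,1)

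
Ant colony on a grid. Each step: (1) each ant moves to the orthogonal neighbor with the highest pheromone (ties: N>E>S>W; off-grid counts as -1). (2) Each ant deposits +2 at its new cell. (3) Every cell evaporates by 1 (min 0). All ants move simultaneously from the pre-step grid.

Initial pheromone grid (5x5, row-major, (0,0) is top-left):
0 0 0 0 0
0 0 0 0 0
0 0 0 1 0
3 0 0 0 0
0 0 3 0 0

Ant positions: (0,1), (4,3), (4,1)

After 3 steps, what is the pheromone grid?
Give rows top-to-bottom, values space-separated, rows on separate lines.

After step 1: ants at (0,2),(4,2),(4,2)
  0 0 1 0 0
  0 0 0 0 0
  0 0 0 0 0
  2 0 0 0 0
  0 0 6 0 0
After step 2: ants at (0,3),(3,2),(3,2)
  0 0 0 1 0
  0 0 0 0 0
  0 0 0 0 0
  1 0 3 0 0
  0 0 5 0 0
After step 3: ants at (0,4),(4,2),(4,2)
  0 0 0 0 1
  0 0 0 0 0
  0 0 0 0 0
  0 0 2 0 0
  0 0 8 0 0

0 0 0 0 1
0 0 0 0 0
0 0 0 0 0
0 0 2 0 0
0 0 8 0 0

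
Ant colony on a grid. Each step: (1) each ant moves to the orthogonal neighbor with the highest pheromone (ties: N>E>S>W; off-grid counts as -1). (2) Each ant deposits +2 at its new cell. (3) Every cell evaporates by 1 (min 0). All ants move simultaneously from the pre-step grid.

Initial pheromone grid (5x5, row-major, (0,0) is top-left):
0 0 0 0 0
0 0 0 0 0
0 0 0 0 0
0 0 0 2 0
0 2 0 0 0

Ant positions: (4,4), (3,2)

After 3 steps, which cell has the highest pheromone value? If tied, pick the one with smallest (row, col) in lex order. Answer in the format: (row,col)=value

Step 1: ant0:(4,4)->N->(3,4) | ant1:(3,2)->E->(3,3)
  grid max=3 at (3,3)
Step 2: ant0:(3,4)->W->(3,3) | ant1:(3,3)->E->(3,4)
  grid max=4 at (3,3)
Step 3: ant0:(3,3)->E->(3,4) | ant1:(3,4)->W->(3,3)
  grid max=5 at (3,3)
Final grid:
  0 0 0 0 0
  0 0 0 0 0
  0 0 0 0 0
  0 0 0 5 3
  0 0 0 0 0
Max pheromone 5 at (3,3)

Answer: (3,3)=5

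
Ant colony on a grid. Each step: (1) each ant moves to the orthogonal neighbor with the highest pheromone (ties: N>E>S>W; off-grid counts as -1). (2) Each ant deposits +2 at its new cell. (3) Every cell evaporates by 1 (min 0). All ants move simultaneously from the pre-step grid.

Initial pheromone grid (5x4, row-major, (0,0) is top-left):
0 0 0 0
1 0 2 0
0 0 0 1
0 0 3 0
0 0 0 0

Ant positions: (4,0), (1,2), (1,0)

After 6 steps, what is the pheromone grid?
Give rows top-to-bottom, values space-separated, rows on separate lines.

After step 1: ants at (3,0),(0,2),(0,0)
  1 0 1 0
  0 0 1 0
  0 0 0 0
  1 0 2 0
  0 0 0 0
After step 2: ants at (2,0),(1,2),(0,1)
  0 1 0 0
  0 0 2 0
  1 0 0 0
  0 0 1 0
  0 0 0 0
After step 3: ants at (1,0),(0,2),(0,2)
  0 0 3 0
  1 0 1 0
  0 0 0 0
  0 0 0 0
  0 0 0 0
After step 4: ants at (0,0),(1,2),(1,2)
  1 0 2 0
  0 0 4 0
  0 0 0 0
  0 0 0 0
  0 0 0 0
After step 5: ants at (0,1),(0,2),(0,2)
  0 1 5 0
  0 0 3 0
  0 0 0 0
  0 0 0 0
  0 0 0 0
After step 6: ants at (0,2),(1,2),(1,2)
  0 0 6 0
  0 0 6 0
  0 0 0 0
  0 0 0 0
  0 0 0 0

0 0 6 0
0 0 6 0
0 0 0 0
0 0 0 0
0 0 0 0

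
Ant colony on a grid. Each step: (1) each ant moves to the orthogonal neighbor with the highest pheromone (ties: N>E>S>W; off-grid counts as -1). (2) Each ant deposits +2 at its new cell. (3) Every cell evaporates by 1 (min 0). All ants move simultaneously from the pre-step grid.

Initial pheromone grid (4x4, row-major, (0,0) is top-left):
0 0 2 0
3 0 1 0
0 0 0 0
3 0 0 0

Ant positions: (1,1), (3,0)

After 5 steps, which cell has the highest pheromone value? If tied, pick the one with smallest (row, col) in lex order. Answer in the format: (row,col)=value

Step 1: ant0:(1,1)->W->(1,0) | ant1:(3,0)->N->(2,0)
  grid max=4 at (1,0)
Step 2: ant0:(1,0)->S->(2,0) | ant1:(2,0)->N->(1,0)
  grid max=5 at (1,0)
Step 3: ant0:(2,0)->N->(1,0) | ant1:(1,0)->S->(2,0)
  grid max=6 at (1,0)
Step 4: ant0:(1,0)->S->(2,0) | ant1:(2,0)->N->(1,0)
  grid max=7 at (1,0)
Step 5: ant0:(2,0)->N->(1,0) | ant1:(1,0)->S->(2,0)
  grid max=8 at (1,0)
Final grid:
  0 0 0 0
  8 0 0 0
  5 0 0 0
  0 0 0 0
Max pheromone 8 at (1,0)

Answer: (1,0)=8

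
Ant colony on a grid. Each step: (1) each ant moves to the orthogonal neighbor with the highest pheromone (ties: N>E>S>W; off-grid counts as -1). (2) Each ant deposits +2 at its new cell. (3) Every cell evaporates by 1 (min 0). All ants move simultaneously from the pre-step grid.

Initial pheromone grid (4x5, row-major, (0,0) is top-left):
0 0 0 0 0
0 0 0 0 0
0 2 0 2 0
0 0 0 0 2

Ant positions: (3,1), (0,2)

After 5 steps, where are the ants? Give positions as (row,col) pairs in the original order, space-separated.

Step 1: ant0:(3,1)->N->(2,1) | ant1:(0,2)->E->(0,3)
  grid max=3 at (2,1)
Step 2: ant0:(2,1)->N->(1,1) | ant1:(0,3)->E->(0,4)
  grid max=2 at (2,1)
Step 3: ant0:(1,1)->S->(2,1) | ant1:(0,4)->S->(1,4)
  grid max=3 at (2,1)
Step 4: ant0:(2,1)->N->(1,1) | ant1:(1,4)->N->(0,4)
  grid max=2 at (2,1)
Step 5: ant0:(1,1)->S->(2,1) | ant1:(0,4)->S->(1,4)
  grid max=3 at (2,1)

(2,1) (1,4)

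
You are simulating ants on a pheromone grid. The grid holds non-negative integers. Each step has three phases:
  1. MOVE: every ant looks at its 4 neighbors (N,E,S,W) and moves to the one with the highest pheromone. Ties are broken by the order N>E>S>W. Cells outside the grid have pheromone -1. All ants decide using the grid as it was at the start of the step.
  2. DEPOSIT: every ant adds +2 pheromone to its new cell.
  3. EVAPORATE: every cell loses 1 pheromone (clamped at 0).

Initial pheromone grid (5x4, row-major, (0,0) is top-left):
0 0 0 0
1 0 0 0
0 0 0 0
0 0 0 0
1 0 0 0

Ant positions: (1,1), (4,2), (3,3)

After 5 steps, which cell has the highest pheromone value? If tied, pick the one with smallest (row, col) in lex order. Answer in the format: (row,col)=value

Answer: (0,3)=3

Derivation:
Step 1: ant0:(1,1)->W->(1,0) | ant1:(4,2)->N->(3,2) | ant2:(3,3)->N->(2,3)
  grid max=2 at (1,0)
Step 2: ant0:(1,0)->N->(0,0) | ant1:(3,2)->N->(2,2) | ant2:(2,3)->N->(1,3)
  grid max=1 at (0,0)
Step 3: ant0:(0,0)->S->(1,0) | ant1:(2,2)->N->(1,2) | ant2:(1,3)->N->(0,3)
  grid max=2 at (1,0)
Step 4: ant0:(1,0)->N->(0,0) | ant1:(1,2)->N->(0,2) | ant2:(0,3)->S->(1,3)
  grid max=1 at (0,0)
Step 5: ant0:(0,0)->S->(1,0) | ant1:(0,2)->E->(0,3) | ant2:(1,3)->N->(0,3)
  grid max=3 at (0,3)
Final grid:
  0 0 0 3
  2 0 0 0
  0 0 0 0
  0 0 0 0
  0 0 0 0
Max pheromone 3 at (0,3)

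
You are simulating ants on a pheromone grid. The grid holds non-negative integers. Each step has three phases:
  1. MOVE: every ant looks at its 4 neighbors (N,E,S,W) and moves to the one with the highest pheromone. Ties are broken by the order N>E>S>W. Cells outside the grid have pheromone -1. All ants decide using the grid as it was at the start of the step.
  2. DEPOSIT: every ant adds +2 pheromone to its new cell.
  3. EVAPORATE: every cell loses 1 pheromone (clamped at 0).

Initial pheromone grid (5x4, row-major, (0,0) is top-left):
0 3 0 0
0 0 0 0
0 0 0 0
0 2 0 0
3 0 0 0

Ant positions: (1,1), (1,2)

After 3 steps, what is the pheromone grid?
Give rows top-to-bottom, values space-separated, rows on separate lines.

After step 1: ants at (0,1),(0,2)
  0 4 1 0
  0 0 0 0
  0 0 0 0
  0 1 0 0
  2 0 0 0
After step 2: ants at (0,2),(0,1)
  0 5 2 0
  0 0 0 0
  0 0 0 0
  0 0 0 0
  1 0 0 0
After step 3: ants at (0,1),(0,2)
  0 6 3 0
  0 0 0 0
  0 0 0 0
  0 0 0 0
  0 0 0 0

0 6 3 0
0 0 0 0
0 0 0 0
0 0 0 0
0 0 0 0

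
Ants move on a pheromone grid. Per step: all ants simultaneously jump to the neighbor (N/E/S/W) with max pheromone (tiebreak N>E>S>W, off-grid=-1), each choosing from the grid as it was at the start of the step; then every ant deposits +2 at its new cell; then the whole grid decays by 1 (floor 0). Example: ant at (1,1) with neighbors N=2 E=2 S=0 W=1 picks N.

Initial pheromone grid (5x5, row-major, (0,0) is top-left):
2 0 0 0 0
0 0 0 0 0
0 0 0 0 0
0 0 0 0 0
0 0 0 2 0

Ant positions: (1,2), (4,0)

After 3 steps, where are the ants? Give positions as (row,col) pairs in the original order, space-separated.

Step 1: ant0:(1,2)->N->(0,2) | ant1:(4,0)->N->(3,0)
  grid max=1 at (0,0)
Step 2: ant0:(0,2)->E->(0,3) | ant1:(3,0)->N->(2,0)
  grid max=1 at (0,3)
Step 3: ant0:(0,3)->E->(0,4) | ant1:(2,0)->N->(1,0)
  grid max=1 at (0,4)

(0,4) (1,0)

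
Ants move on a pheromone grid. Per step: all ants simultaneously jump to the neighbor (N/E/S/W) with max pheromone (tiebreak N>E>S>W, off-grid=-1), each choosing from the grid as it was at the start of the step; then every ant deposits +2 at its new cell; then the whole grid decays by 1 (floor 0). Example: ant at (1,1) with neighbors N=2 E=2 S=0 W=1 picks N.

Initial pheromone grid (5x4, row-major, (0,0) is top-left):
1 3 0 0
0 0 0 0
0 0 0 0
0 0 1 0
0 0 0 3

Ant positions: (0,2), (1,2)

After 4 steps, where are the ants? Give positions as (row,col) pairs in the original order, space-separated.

Step 1: ant0:(0,2)->W->(0,1) | ant1:(1,2)->N->(0,2)
  grid max=4 at (0,1)
Step 2: ant0:(0,1)->E->(0,2) | ant1:(0,2)->W->(0,1)
  grid max=5 at (0,1)
Step 3: ant0:(0,2)->W->(0,1) | ant1:(0,1)->E->(0,2)
  grid max=6 at (0,1)
Step 4: ant0:(0,1)->E->(0,2) | ant1:(0,2)->W->(0,1)
  grid max=7 at (0,1)

(0,2) (0,1)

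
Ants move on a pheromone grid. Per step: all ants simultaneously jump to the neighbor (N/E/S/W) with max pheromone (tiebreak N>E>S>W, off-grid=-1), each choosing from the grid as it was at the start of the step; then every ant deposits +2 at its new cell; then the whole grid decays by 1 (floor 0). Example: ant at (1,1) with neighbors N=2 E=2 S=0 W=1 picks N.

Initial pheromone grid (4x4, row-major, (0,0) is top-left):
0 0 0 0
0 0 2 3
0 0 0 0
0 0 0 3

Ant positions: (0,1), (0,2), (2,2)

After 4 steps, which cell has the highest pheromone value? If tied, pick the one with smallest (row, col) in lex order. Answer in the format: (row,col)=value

Step 1: ant0:(0,1)->E->(0,2) | ant1:(0,2)->S->(1,2) | ant2:(2,2)->N->(1,2)
  grid max=5 at (1,2)
Step 2: ant0:(0,2)->S->(1,2) | ant1:(1,2)->E->(1,3) | ant2:(1,2)->E->(1,3)
  grid max=6 at (1,2)
Step 3: ant0:(1,2)->E->(1,3) | ant1:(1,3)->W->(1,2) | ant2:(1,3)->W->(1,2)
  grid max=9 at (1,2)
Step 4: ant0:(1,3)->W->(1,2) | ant1:(1,2)->E->(1,3) | ant2:(1,2)->E->(1,3)
  grid max=10 at (1,2)
Final grid:
  0 0 0 0
  0 0 10 9
  0 0 0 0
  0 0 0 0
Max pheromone 10 at (1,2)

Answer: (1,2)=10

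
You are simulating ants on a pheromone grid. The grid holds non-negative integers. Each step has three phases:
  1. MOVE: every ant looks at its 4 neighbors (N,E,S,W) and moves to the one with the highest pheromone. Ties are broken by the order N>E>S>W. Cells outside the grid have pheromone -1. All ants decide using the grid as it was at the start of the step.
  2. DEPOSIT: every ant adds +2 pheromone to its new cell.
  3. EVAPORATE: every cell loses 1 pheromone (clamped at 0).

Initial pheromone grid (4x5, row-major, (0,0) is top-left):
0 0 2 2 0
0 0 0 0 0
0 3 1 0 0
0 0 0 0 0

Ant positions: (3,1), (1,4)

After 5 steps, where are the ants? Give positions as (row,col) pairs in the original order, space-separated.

Step 1: ant0:(3,1)->N->(2,1) | ant1:(1,4)->N->(0,4)
  grid max=4 at (2,1)
Step 2: ant0:(2,1)->N->(1,1) | ant1:(0,4)->W->(0,3)
  grid max=3 at (2,1)
Step 3: ant0:(1,1)->S->(2,1) | ant1:(0,3)->E->(0,4)
  grid max=4 at (2,1)
Step 4: ant0:(2,1)->N->(1,1) | ant1:(0,4)->W->(0,3)
  grid max=3 at (2,1)
Step 5: ant0:(1,1)->S->(2,1) | ant1:(0,3)->E->(0,4)
  grid max=4 at (2,1)

(2,1) (0,4)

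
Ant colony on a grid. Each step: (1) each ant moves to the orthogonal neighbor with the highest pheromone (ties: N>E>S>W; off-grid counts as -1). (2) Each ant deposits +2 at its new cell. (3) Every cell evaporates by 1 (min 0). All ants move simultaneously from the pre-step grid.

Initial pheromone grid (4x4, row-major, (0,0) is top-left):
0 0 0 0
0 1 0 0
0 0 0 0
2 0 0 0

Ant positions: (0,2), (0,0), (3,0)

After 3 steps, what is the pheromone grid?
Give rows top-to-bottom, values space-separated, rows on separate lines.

After step 1: ants at (0,3),(0,1),(2,0)
  0 1 0 1
  0 0 0 0
  1 0 0 0
  1 0 0 0
After step 2: ants at (1,3),(0,2),(3,0)
  0 0 1 0
  0 0 0 1
  0 0 0 0
  2 0 0 0
After step 3: ants at (0,3),(0,3),(2,0)
  0 0 0 3
  0 0 0 0
  1 0 0 0
  1 0 0 0

0 0 0 3
0 0 0 0
1 0 0 0
1 0 0 0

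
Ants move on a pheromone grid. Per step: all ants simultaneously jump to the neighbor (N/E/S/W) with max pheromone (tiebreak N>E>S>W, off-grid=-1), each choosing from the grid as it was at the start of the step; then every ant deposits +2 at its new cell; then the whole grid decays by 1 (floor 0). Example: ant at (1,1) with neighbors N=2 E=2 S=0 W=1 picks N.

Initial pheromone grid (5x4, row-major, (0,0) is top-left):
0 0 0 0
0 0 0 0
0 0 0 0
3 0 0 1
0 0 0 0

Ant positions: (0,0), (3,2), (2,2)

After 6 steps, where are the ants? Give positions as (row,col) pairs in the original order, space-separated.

Step 1: ant0:(0,0)->E->(0,1) | ant1:(3,2)->E->(3,3) | ant2:(2,2)->N->(1,2)
  grid max=2 at (3,0)
Step 2: ant0:(0,1)->E->(0,2) | ant1:(3,3)->N->(2,3) | ant2:(1,2)->N->(0,2)
  grid max=3 at (0,2)
Step 3: ant0:(0,2)->E->(0,3) | ant1:(2,3)->S->(3,3) | ant2:(0,2)->E->(0,3)
  grid max=3 at (0,3)
Step 4: ant0:(0,3)->W->(0,2) | ant1:(3,3)->N->(2,3) | ant2:(0,3)->W->(0,2)
  grid max=5 at (0,2)
Step 5: ant0:(0,2)->E->(0,3) | ant1:(2,3)->S->(3,3) | ant2:(0,2)->E->(0,3)
  grid max=5 at (0,3)
Step 6: ant0:(0,3)->W->(0,2) | ant1:(3,3)->N->(2,3) | ant2:(0,3)->W->(0,2)
  grid max=7 at (0,2)

(0,2) (2,3) (0,2)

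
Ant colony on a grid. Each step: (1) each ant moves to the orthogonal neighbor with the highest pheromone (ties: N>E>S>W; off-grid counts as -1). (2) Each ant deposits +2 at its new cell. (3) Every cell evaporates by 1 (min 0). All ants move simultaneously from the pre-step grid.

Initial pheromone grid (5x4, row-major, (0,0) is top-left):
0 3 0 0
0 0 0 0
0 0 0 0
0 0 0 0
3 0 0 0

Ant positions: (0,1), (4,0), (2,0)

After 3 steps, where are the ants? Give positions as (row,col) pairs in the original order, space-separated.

Step 1: ant0:(0,1)->E->(0,2) | ant1:(4,0)->N->(3,0) | ant2:(2,0)->N->(1,0)
  grid max=2 at (0,1)
Step 2: ant0:(0,2)->W->(0,1) | ant1:(3,0)->S->(4,0) | ant2:(1,0)->N->(0,0)
  grid max=3 at (0,1)
Step 3: ant0:(0,1)->W->(0,0) | ant1:(4,0)->N->(3,0) | ant2:(0,0)->E->(0,1)
  grid max=4 at (0,1)

(0,0) (3,0) (0,1)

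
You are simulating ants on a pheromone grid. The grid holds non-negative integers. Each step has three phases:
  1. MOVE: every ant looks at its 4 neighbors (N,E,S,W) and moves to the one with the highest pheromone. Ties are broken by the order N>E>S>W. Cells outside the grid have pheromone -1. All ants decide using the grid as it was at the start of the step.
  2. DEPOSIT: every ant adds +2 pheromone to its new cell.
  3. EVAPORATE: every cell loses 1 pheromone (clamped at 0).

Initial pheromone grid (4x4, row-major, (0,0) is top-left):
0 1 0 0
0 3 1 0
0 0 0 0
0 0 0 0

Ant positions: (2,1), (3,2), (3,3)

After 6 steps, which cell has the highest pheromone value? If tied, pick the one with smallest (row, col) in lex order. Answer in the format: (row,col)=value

Answer: (2,2)=6

Derivation:
Step 1: ant0:(2,1)->N->(1,1) | ant1:(3,2)->N->(2,2) | ant2:(3,3)->N->(2,3)
  grid max=4 at (1,1)
Step 2: ant0:(1,1)->N->(0,1) | ant1:(2,2)->E->(2,3) | ant2:(2,3)->W->(2,2)
  grid max=3 at (1,1)
Step 3: ant0:(0,1)->S->(1,1) | ant1:(2,3)->W->(2,2) | ant2:(2,2)->E->(2,3)
  grid max=4 at (1,1)
Step 4: ant0:(1,1)->N->(0,1) | ant1:(2,2)->E->(2,3) | ant2:(2,3)->W->(2,2)
  grid max=4 at (2,2)
Step 5: ant0:(0,1)->S->(1,1) | ant1:(2,3)->W->(2,2) | ant2:(2,2)->E->(2,3)
  grid max=5 at (2,2)
Step 6: ant0:(1,1)->N->(0,1) | ant1:(2,2)->E->(2,3) | ant2:(2,3)->W->(2,2)
  grid max=6 at (2,2)
Final grid:
  0 1 0 0
  0 3 0 0
  0 0 6 6
  0 0 0 0
Max pheromone 6 at (2,2)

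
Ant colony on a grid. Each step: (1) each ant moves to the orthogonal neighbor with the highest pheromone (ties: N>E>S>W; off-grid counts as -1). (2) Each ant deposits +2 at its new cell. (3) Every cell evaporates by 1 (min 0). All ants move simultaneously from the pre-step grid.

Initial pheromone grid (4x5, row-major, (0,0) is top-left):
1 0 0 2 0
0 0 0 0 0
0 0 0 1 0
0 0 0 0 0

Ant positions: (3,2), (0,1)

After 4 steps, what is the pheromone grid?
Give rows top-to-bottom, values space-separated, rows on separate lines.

After step 1: ants at (2,2),(0,0)
  2 0 0 1 0
  0 0 0 0 0
  0 0 1 0 0
  0 0 0 0 0
After step 2: ants at (1,2),(0,1)
  1 1 0 0 0
  0 0 1 0 0
  0 0 0 0 0
  0 0 0 0 0
After step 3: ants at (0,2),(0,0)
  2 0 1 0 0
  0 0 0 0 0
  0 0 0 0 0
  0 0 0 0 0
After step 4: ants at (0,3),(0,1)
  1 1 0 1 0
  0 0 0 0 0
  0 0 0 0 0
  0 0 0 0 0

1 1 0 1 0
0 0 0 0 0
0 0 0 0 0
0 0 0 0 0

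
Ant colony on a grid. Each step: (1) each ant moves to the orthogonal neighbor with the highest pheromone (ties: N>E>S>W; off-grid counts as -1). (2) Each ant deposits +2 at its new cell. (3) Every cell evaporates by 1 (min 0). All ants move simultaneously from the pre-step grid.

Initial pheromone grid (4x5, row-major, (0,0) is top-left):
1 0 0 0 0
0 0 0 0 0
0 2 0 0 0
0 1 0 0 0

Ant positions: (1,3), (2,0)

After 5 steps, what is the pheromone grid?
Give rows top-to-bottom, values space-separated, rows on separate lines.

After step 1: ants at (0,3),(2,1)
  0 0 0 1 0
  0 0 0 0 0
  0 3 0 0 0
  0 0 0 0 0
After step 2: ants at (0,4),(1,1)
  0 0 0 0 1
  0 1 0 0 0
  0 2 0 0 0
  0 0 0 0 0
After step 3: ants at (1,4),(2,1)
  0 0 0 0 0
  0 0 0 0 1
  0 3 0 0 0
  0 0 0 0 0
After step 4: ants at (0,4),(1,1)
  0 0 0 0 1
  0 1 0 0 0
  0 2 0 0 0
  0 0 0 0 0
After step 5: ants at (1,4),(2,1)
  0 0 0 0 0
  0 0 0 0 1
  0 3 0 0 0
  0 0 0 0 0

0 0 0 0 0
0 0 0 0 1
0 3 0 0 0
0 0 0 0 0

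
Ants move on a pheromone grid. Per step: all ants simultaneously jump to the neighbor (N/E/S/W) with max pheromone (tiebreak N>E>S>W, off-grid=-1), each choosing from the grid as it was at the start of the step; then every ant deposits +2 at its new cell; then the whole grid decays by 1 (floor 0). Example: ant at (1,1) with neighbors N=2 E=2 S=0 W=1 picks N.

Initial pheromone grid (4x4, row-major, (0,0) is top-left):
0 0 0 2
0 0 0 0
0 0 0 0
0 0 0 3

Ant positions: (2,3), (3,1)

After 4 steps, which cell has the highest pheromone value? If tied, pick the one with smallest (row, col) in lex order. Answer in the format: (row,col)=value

Step 1: ant0:(2,3)->S->(3,3) | ant1:(3,1)->N->(2,1)
  grid max=4 at (3,3)
Step 2: ant0:(3,3)->N->(2,3) | ant1:(2,1)->N->(1,1)
  grid max=3 at (3,3)
Step 3: ant0:(2,3)->S->(3,3) | ant1:(1,1)->N->(0,1)
  grid max=4 at (3,3)
Step 4: ant0:(3,3)->N->(2,3) | ant1:(0,1)->E->(0,2)
  grid max=3 at (3,3)
Final grid:
  0 0 1 0
  0 0 0 0
  0 0 0 1
  0 0 0 3
Max pheromone 3 at (3,3)

Answer: (3,3)=3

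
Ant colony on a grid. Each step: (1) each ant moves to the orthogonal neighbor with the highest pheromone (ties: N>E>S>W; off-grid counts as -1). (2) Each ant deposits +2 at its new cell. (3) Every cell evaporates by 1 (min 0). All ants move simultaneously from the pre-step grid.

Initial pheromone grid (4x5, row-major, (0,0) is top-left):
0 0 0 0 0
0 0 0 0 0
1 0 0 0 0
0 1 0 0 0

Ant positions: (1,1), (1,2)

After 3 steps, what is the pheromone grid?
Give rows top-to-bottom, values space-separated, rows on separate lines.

After step 1: ants at (0,1),(0,2)
  0 1 1 0 0
  0 0 0 0 0
  0 0 0 0 0
  0 0 0 0 0
After step 2: ants at (0,2),(0,1)
  0 2 2 0 0
  0 0 0 0 0
  0 0 0 0 0
  0 0 0 0 0
After step 3: ants at (0,1),(0,2)
  0 3 3 0 0
  0 0 0 0 0
  0 0 0 0 0
  0 0 0 0 0

0 3 3 0 0
0 0 0 0 0
0 0 0 0 0
0 0 0 0 0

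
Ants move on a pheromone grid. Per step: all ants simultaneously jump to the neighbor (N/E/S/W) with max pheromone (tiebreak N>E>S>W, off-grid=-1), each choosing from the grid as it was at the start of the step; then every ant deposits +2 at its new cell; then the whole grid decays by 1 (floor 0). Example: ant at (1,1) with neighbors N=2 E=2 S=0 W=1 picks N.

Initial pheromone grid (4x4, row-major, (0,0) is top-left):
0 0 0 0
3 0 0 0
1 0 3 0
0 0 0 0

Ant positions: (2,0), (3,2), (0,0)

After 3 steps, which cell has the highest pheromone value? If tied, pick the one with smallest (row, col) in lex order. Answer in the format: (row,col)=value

Step 1: ant0:(2,0)->N->(1,0) | ant1:(3,2)->N->(2,2) | ant2:(0,0)->S->(1,0)
  grid max=6 at (1,0)
Step 2: ant0:(1,0)->N->(0,0) | ant1:(2,2)->N->(1,2) | ant2:(1,0)->N->(0,0)
  grid max=5 at (1,0)
Step 3: ant0:(0,0)->S->(1,0) | ant1:(1,2)->S->(2,2) | ant2:(0,0)->S->(1,0)
  grid max=8 at (1,0)
Final grid:
  2 0 0 0
  8 0 0 0
  0 0 4 0
  0 0 0 0
Max pheromone 8 at (1,0)

Answer: (1,0)=8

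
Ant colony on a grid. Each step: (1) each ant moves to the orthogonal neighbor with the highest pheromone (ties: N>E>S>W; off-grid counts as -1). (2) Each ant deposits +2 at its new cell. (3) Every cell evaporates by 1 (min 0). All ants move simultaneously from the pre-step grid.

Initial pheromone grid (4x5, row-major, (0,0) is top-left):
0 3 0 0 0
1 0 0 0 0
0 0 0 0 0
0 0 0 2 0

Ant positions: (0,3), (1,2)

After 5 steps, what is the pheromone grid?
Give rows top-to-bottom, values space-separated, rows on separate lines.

After step 1: ants at (0,4),(0,2)
  0 2 1 0 1
  0 0 0 0 0
  0 0 0 0 0
  0 0 0 1 0
After step 2: ants at (1,4),(0,1)
  0 3 0 0 0
  0 0 0 0 1
  0 0 0 0 0
  0 0 0 0 0
After step 3: ants at (0,4),(0,2)
  0 2 1 0 1
  0 0 0 0 0
  0 0 0 0 0
  0 0 0 0 0
After step 4: ants at (1,4),(0,1)
  0 3 0 0 0
  0 0 0 0 1
  0 0 0 0 0
  0 0 0 0 0
After step 5: ants at (0,4),(0,2)
  0 2 1 0 1
  0 0 0 0 0
  0 0 0 0 0
  0 0 0 0 0

0 2 1 0 1
0 0 0 0 0
0 0 0 0 0
0 0 0 0 0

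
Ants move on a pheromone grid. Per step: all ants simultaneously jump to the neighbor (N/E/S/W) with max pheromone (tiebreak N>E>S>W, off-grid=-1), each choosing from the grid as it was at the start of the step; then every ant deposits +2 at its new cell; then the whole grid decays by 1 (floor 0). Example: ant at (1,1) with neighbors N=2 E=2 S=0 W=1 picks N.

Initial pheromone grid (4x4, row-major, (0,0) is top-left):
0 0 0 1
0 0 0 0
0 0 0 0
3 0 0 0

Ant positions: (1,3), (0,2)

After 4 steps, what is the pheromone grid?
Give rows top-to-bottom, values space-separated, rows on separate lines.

After step 1: ants at (0,3),(0,3)
  0 0 0 4
  0 0 0 0
  0 0 0 0
  2 0 0 0
After step 2: ants at (1,3),(1,3)
  0 0 0 3
  0 0 0 3
  0 0 0 0
  1 0 0 0
After step 3: ants at (0,3),(0,3)
  0 0 0 6
  0 0 0 2
  0 0 0 0
  0 0 0 0
After step 4: ants at (1,3),(1,3)
  0 0 0 5
  0 0 0 5
  0 0 0 0
  0 0 0 0

0 0 0 5
0 0 0 5
0 0 0 0
0 0 0 0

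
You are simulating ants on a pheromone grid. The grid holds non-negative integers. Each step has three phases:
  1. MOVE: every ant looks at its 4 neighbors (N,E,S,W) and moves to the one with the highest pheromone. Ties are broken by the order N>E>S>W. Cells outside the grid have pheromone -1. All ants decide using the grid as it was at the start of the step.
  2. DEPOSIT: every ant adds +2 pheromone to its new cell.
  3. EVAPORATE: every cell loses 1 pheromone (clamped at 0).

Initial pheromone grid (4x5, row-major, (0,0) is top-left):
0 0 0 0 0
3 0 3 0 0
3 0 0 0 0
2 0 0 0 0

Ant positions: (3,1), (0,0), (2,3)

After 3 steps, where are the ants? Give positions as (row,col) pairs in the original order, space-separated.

Step 1: ant0:(3,1)->W->(3,0) | ant1:(0,0)->S->(1,0) | ant2:(2,3)->N->(1,3)
  grid max=4 at (1,0)
Step 2: ant0:(3,0)->N->(2,0) | ant1:(1,0)->S->(2,0) | ant2:(1,3)->W->(1,2)
  grid max=5 at (2,0)
Step 3: ant0:(2,0)->N->(1,0) | ant1:(2,0)->N->(1,0) | ant2:(1,2)->N->(0,2)
  grid max=6 at (1,0)

(1,0) (1,0) (0,2)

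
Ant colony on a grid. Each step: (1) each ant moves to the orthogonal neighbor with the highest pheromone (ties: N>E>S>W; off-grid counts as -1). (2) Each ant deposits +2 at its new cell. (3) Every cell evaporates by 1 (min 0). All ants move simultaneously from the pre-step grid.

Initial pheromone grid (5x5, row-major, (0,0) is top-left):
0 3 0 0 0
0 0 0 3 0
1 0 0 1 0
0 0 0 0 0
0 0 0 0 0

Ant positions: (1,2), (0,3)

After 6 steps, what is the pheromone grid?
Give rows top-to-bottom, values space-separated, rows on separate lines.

After step 1: ants at (1,3),(1,3)
  0 2 0 0 0
  0 0 0 6 0
  0 0 0 0 0
  0 0 0 0 0
  0 0 0 0 0
After step 2: ants at (0,3),(0,3)
  0 1 0 3 0
  0 0 0 5 0
  0 0 0 0 0
  0 0 0 0 0
  0 0 0 0 0
After step 3: ants at (1,3),(1,3)
  0 0 0 2 0
  0 0 0 8 0
  0 0 0 0 0
  0 0 0 0 0
  0 0 0 0 0
After step 4: ants at (0,3),(0,3)
  0 0 0 5 0
  0 0 0 7 0
  0 0 0 0 0
  0 0 0 0 0
  0 0 0 0 0
After step 5: ants at (1,3),(1,3)
  0 0 0 4 0
  0 0 0 10 0
  0 0 0 0 0
  0 0 0 0 0
  0 0 0 0 0
After step 6: ants at (0,3),(0,3)
  0 0 0 7 0
  0 0 0 9 0
  0 0 0 0 0
  0 0 0 0 0
  0 0 0 0 0

0 0 0 7 0
0 0 0 9 0
0 0 0 0 0
0 0 0 0 0
0 0 0 0 0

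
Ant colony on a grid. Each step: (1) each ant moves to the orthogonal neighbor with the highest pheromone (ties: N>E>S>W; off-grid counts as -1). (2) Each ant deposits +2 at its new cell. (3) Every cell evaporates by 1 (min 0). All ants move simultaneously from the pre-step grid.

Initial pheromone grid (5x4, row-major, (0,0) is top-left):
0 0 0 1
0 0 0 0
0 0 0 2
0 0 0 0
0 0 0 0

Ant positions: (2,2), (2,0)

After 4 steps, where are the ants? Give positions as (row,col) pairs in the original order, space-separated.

Step 1: ant0:(2,2)->E->(2,3) | ant1:(2,0)->N->(1,0)
  grid max=3 at (2,3)
Step 2: ant0:(2,3)->N->(1,3) | ant1:(1,0)->N->(0,0)
  grid max=2 at (2,3)
Step 3: ant0:(1,3)->S->(2,3) | ant1:(0,0)->E->(0,1)
  grid max=3 at (2,3)
Step 4: ant0:(2,3)->N->(1,3) | ant1:(0,1)->E->(0,2)
  grid max=2 at (2,3)

(1,3) (0,2)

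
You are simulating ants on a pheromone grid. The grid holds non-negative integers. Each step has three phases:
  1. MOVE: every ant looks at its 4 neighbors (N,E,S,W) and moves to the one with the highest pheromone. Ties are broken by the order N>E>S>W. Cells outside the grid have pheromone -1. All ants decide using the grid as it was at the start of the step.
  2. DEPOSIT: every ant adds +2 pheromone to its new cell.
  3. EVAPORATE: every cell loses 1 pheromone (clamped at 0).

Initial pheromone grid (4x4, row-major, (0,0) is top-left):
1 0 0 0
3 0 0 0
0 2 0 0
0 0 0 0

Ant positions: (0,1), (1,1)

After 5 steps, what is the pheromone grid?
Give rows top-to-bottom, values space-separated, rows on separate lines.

After step 1: ants at (0,0),(1,0)
  2 0 0 0
  4 0 0 0
  0 1 0 0
  0 0 0 0
After step 2: ants at (1,0),(0,0)
  3 0 0 0
  5 0 0 0
  0 0 0 0
  0 0 0 0
After step 3: ants at (0,0),(1,0)
  4 0 0 0
  6 0 0 0
  0 0 0 0
  0 0 0 0
After step 4: ants at (1,0),(0,0)
  5 0 0 0
  7 0 0 0
  0 0 0 0
  0 0 0 0
After step 5: ants at (0,0),(1,0)
  6 0 0 0
  8 0 0 0
  0 0 0 0
  0 0 0 0

6 0 0 0
8 0 0 0
0 0 0 0
0 0 0 0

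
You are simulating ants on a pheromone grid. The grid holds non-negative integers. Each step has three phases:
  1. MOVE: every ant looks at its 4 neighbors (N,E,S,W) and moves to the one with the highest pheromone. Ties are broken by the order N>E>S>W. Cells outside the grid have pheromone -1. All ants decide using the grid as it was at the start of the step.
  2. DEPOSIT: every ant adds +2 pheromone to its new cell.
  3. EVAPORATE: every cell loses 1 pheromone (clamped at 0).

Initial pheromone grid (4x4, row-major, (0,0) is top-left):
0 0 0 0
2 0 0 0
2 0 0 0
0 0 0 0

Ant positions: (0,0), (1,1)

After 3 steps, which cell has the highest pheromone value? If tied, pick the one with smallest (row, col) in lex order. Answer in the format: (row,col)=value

Answer: (1,0)=7

Derivation:
Step 1: ant0:(0,0)->S->(1,0) | ant1:(1,1)->W->(1,0)
  grid max=5 at (1,0)
Step 2: ant0:(1,0)->S->(2,0) | ant1:(1,0)->S->(2,0)
  grid max=4 at (1,0)
Step 3: ant0:(2,0)->N->(1,0) | ant1:(2,0)->N->(1,0)
  grid max=7 at (1,0)
Final grid:
  0 0 0 0
  7 0 0 0
  3 0 0 0
  0 0 0 0
Max pheromone 7 at (1,0)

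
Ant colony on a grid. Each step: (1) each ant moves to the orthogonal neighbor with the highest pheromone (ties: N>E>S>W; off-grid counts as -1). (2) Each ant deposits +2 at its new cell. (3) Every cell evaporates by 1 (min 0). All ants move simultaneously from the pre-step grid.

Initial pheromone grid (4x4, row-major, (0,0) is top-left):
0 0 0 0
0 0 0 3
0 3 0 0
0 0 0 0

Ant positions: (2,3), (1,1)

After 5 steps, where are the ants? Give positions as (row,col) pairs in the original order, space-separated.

Step 1: ant0:(2,3)->N->(1,3) | ant1:(1,1)->S->(2,1)
  grid max=4 at (1,3)
Step 2: ant0:(1,3)->N->(0,3) | ant1:(2,1)->N->(1,1)
  grid max=3 at (1,3)
Step 3: ant0:(0,3)->S->(1,3) | ant1:(1,1)->S->(2,1)
  grid max=4 at (1,3)
Step 4: ant0:(1,3)->N->(0,3) | ant1:(2,1)->N->(1,1)
  grid max=3 at (1,3)
Step 5: ant0:(0,3)->S->(1,3) | ant1:(1,1)->S->(2,1)
  grid max=4 at (1,3)

(1,3) (2,1)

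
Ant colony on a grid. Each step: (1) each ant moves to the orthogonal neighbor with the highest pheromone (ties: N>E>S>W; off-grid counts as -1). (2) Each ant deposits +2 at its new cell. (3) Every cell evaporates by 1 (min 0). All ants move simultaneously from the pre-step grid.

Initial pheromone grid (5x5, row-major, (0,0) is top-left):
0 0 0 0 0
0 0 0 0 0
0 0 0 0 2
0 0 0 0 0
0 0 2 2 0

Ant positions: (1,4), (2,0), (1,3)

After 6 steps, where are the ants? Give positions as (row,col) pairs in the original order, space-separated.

Step 1: ant0:(1,4)->S->(2,4) | ant1:(2,0)->N->(1,0) | ant2:(1,3)->N->(0,3)
  grid max=3 at (2,4)
Step 2: ant0:(2,4)->N->(1,4) | ant1:(1,0)->N->(0,0) | ant2:(0,3)->E->(0,4)
  grid max=2 at (2,4)
Step 3: ant0:(1,4)->S->(2,4) | ant1:(0,0)->E->(0,1) | ant2:(0,4)->S->(1,4)
  grid max=3 at (2,4)
Step 4: ant0:(2,4)->N->(1,4) | ant1:(0,1)->E->(0,2) | ant2:(1,4)->S->(2,4)
  grid max=4 at (2,4)
Step 5: ant0:(1,4)->S->(2,4) | ant1:(0,2)->E->(0,3) | ant2:(2,4)->N->(1,4)
  grid max=5 at (2,4)
Step 6: ant0:(2,4)->N->(1,4) | ant1:(0,3)->E->(0,4) | ant2:(1,4)->S->(2,4)
  grid max=6 at (2,4)

(1,4) (0,4) (2,4)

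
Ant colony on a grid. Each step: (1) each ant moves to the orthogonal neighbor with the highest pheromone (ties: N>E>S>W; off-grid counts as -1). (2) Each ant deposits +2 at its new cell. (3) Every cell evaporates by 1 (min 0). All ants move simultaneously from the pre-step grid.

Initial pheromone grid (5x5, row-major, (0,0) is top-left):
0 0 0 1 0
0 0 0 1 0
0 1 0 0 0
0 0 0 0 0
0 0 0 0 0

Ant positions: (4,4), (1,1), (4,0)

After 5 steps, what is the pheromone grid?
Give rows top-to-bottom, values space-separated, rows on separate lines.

After step 1: ants at (3,4),(2,1),(3,0)
  0 0 0 0 0
  0 0 0 0 0
  0 2 0 0 0
  1 0 0 0 1
  0 0 0 0 0
After step 2: ants at (2,4),(1,1),(2,0)
  0 0 0 0 0
  0 1 0 0 0
  1 1 0 0 1
  0 0 0 0 0
  0 0 0 0 0
After step 3: ants at (1,4),(2,1),(2,1)
  0 0 0 0 0
  0 0 0 0 1
  0 4 0 0 0
  0 0 0 0 0
  0 0 0 0 0
After step 4: ants at (0,4),(1,1),(1,1)
  0 0 0 0 1
  0 3 0 0 0
  0 3 0 0 0
  0 0 0 0 0
  0 0 0 0 0
After step 5: ants at (1,4),(2,1),(2,1)
  0 0 0 0 0
  0 2 0 0 1
  0 6 0 0 0
  0 0 0 0 0
  0 0 0 0 0

0 0 0 0 0
0 2 0 0 1
0 6 0 0 0
0 0 0 0 0
0 0 0 0 0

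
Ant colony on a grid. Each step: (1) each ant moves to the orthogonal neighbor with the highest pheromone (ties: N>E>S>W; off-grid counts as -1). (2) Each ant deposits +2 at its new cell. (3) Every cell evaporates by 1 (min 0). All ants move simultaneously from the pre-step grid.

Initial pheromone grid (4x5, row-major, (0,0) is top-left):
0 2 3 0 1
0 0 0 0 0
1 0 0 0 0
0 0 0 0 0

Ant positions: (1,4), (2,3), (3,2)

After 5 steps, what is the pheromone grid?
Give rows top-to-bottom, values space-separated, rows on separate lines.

After step 1: ants at (0,4),(1,3),(2,2)
  0 1 2 0 2
  0 0 0 1 0
  0 0 1 0 0
  0 0 0 0 0
After step 2: ants at (1,4),(0,3),(1,2)
  0 0 1 1 1
  0 0 1 0 1
  0 0 0 0 0
  0 0 0 0 0
After step 3: ants at (0,4),(0,4),(0,2)
  0 0 2 0 4
  0 0 0 0 0
  0 0 0 0 0
  0 0 0 0 0
After step 4: ants at (1,4),(1,4),(0,3)
  0 0 1 1 3
  0 0 0 0 3
  0 0 0 0 0
  0 0 0 0 0
After step 5: ants at (0,4),(0,4),(0,4)
  0 0 0 0 8
  0 0 0 0 2
  0 0 0 0 0
  0 0 0 0 0

0 0 0 0 8
0 0 0 0 2
0 0 0 0 0
0 0 0 0 0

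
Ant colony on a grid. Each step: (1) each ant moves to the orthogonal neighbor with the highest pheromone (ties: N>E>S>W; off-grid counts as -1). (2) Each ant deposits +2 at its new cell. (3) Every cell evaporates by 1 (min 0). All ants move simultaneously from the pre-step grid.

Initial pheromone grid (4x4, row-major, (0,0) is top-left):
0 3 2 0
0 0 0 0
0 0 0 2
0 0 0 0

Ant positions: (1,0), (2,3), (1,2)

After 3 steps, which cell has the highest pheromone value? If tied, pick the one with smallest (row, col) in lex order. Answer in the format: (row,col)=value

Answer: (0,2)=5

Derivation:
Step 1: ant0:(1,0)->N->(0,0) | ant1:(2,3)->N->(1,3) | ant2:(1,2)->N->(0,2)
  grid max=3 at (0,2)
Step 2: ant0:(0,0)->E->(0,1) | ant1:(1,3)->S->(2,3) | ant2:(0,2)->W->(0,1)
  grid max=5 at (0,1)
Step 3: ant0:(0,1)->E->(0,2) | ant1:(2,3)->N->(1,3) | ant2:(0,1)->E->(0,2)
  grid max=5 at (0,2)
Final grid:
  0 4 5 0
  0 0 0 1
  0 0 0 1
  0 0 0 0
Max pheromone 5 at (0,2)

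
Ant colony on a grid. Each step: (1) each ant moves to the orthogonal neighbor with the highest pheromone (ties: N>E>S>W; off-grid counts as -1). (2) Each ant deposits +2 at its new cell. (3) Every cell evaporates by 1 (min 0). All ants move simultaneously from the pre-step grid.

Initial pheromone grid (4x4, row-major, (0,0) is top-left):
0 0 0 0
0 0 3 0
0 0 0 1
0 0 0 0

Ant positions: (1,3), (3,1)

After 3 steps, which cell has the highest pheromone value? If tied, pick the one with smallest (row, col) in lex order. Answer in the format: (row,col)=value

Answer: (1,2)=6

Derivation:
Step 1: ant0:(1,3)->W->(1,2) | ant1:(3,1)->N->(2,1)
  grid max=4 at (1,2)
Step 2: ant0:(1,2)->N->(0,2) | ant1:(2,1)->N->(1,1)
  grid max=3 at (1,2)
Step 3: ant0:(0,2)->S->(1,2) | ant1:(1,1)->E->(1,2)
  grid max=6 at (1,2)
Final grid:
  0 0 0 0
  0 0 6 0
  0 0 0 0
  0 0 0 0
Max pheromone 6 at (1,2)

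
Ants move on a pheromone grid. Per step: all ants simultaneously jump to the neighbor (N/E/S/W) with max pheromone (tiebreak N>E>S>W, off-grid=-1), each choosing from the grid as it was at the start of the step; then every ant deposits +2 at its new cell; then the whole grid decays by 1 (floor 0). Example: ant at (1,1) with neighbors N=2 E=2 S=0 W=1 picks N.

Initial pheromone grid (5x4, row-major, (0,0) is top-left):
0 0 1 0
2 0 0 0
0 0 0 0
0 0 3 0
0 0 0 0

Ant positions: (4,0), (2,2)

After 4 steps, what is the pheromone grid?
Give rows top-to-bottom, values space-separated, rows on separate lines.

After step 1: ants at (3,0),(3,2)
  0 0 0 0
  1 0 0 0
  0 0 0 0
  1 0 4 0
  0 0 0 0
After step 2: ants at (2,0),(2,2)
  0 0 0 0
  0 0 0 0
  1 0 1 0
  0 0 3 0
  0 0 0 0
After step 3: ants at (1,0),(3,2)
  0 0 0 0
  1 0 0 0
  0 0 0 0
  0 0 4 0
  0 0 0 0
After step 4: ants at (0,0),(2,2)
  1 0 0 0
  0 0 0 0
  0 0 1 0
  0 0 3 0
  0 0 0 0

1 0 0 0
0 0 0 0
0 0 1 0
0 0 3 0
0 0 0 0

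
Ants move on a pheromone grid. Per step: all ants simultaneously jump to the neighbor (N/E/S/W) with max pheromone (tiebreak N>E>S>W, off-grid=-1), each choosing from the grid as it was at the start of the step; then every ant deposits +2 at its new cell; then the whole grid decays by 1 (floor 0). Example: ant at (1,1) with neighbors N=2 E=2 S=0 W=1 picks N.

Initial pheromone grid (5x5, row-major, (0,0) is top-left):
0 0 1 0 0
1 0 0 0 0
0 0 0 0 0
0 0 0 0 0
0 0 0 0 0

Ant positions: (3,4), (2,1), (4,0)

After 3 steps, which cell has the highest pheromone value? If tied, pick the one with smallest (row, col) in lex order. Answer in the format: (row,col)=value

Answer: (0,2)=1

Derivation:
Step 1: ant0:(3,4)->N->(2,4) | ant1:(2,1)->N->(1,1) | ant2:(4,0)->N->(3,0)
  grid max=1 at (1,1)
Step 2: ant0:(2,4)->N->(1,4) | ant1:(1,1)->N->(0,1) | ant2:(3,0)->N->(2,0)
  grid max=1 at (0,1)
Step 3: ant0:(1,4)->N->(0,4) | ant1:(0,1)->E->(0,2) | ant2:(2,0)->N->(1,0)
  grid max=1 at (0,2)
Final grid:
  0 0 1 0 1
  1 0 0 0 0
  0 0 0 0 0
  0 0 0 0 0
  0 0 0 0 0
Max pheromone 1 at (0,2)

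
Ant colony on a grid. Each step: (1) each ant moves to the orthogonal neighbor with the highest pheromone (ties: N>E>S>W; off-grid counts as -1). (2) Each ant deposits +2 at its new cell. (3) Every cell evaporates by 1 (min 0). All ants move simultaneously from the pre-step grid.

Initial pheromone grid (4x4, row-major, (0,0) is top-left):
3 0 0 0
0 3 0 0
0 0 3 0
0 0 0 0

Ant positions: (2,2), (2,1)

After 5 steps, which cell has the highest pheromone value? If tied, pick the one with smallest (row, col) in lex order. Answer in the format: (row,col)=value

Step 1: ant0:(2,2)->N->(1,2) | ant1:(2,1)->N->(1,1)
  grid max=4 at (1,1)
Step 2: ant0:(1,2)->W->(1,1) | ant1:(1,1)->E->(1,2)
  grid max=5 at (1,1)
Step 3: ant0:(1,1)->E->(1,2) | ant1:(1,2)->W->(1,1)
  grid max=6 at (1,1)
Step 4: ant0:(1,2)->W->(1,1) | ant1:(1,1)->E->(1,2)
  grid max=7 at (1,1)
Step 5: ant0:(1,1)->E->(1,2) | ant1:(1,2)->W->(1,1)
  grid max=8 at (1,1)
Final grid:
  0 0 0 0
  0 8 5 0
  0 0 0 0
  0 0 0 0
Max pheromone 8 at (1,1)

Answer: (1,1)=8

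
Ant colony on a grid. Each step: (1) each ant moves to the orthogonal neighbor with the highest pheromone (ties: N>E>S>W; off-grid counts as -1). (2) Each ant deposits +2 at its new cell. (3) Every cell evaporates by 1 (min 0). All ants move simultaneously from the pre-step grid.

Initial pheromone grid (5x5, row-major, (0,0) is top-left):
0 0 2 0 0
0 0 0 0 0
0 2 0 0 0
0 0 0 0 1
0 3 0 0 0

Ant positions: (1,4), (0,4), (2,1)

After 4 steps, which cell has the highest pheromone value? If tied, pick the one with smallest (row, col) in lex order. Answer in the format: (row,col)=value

Answer: (0,4)=4

Derivation:
Step 1: ant0:(1,4)->N->(0,4) | ant1:(0,4)->S->(1,4) | ant2:(2,1)->N->(1,1)
  grid max=2 at (4,1)
Step 2: ant0:(0,4)->S->(1,4) | ant1:(1,4)->N->(0,4) | ant2:(1,1)->S->(2,1)
  grid max=2 at (0,4)
Step 3: ant0:(1,4)->N->(0,4) | ant1:(0,4)->S->(1,4) | ant2:(2,1)->N->(1,1)
  grid max=3 at (0,4)
Step 4: ant0:(0,4)->S->(1,4) | ant1:(1,4)->N->(0,4) | ant2:(1,1)->S->(2,1)
  grid max=4 at (0,4)
Final grid:
  0 0 0 0 4
  0 0 0 0 4
  0 2 0 0 0
  0 0 0 0 0
  0 0 0 0 0
Max pheromone 4 at (0,4)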